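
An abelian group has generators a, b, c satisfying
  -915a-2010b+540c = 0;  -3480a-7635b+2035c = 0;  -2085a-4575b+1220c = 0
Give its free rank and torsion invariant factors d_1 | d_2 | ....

Answer: M ≅ ℤ/5 ⊕ ℤ/15 ⊕ ℤ/45

Derivation:
rank_ℚ(R)=3; free=3−3=0
SNF(R) diag = [5, 15, 45] → torsion [5, 15, 45]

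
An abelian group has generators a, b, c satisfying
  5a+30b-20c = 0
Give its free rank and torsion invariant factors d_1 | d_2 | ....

rank_ℚ(R)=1; free=3−1=2
SNF(R) diag = [5] → torsion [5]

Answer: M ≅ ℤ^2 ⊕ ℤ/5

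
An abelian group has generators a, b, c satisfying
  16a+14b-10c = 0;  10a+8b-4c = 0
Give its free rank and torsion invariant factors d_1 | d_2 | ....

rank_ℚ(R)=2; free=3−2=1
SNF(R) diag = [2, 6] → torsion [2, 6]

Answer: M ≅ ℤ^1 ⊕ ℤ/2 ⊕ ℤ/6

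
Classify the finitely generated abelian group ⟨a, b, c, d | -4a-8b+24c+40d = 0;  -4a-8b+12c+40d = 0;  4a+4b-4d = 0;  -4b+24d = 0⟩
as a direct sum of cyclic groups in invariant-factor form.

rank_ℚ(R)=4; free=4−4=0
SNF(R) diag = [4, 4, 12, 12] → torsion [4, 4, 12, 12]

Answer: M ≅ ℤ/4 ⊕ ℤ/4 ⊕ ℤ/12 ⊕ ℤ/12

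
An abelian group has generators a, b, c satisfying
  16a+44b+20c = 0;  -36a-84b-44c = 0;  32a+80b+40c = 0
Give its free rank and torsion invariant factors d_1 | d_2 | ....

Answer: M ≅ ℤ/4 ⊕ ℤ/4 ⊕ ℤ/8

Derivation:
rank_ℚ(R)=3; free=3−3=0
SNF(R) diag = [4, 4, 8] → torsion [4, 4, 8]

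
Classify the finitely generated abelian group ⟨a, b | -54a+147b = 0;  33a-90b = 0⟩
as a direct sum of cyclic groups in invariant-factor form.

Answer: M ≅ ℤ/3 ⊕ ℤ/3

Derivation:
rank_ℚ(R)=2; free=2−2=0
SNF(R) diag = [3, 3] → torsion [3, 3]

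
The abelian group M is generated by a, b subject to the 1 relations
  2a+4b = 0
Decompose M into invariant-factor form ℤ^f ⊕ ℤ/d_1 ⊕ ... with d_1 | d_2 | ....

Answer: M ≅ ℤ^1 ⊕ ℤ/2

Derivation:
rank_ℚ(R)=1; free=2−1=1
SNF(R) diag = [2] → torsion [2]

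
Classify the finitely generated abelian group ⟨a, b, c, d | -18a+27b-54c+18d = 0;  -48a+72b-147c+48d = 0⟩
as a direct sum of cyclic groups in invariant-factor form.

Answer: M ≅ ℤ^2 ⊕ ℤ/3 ⊕ ℤ/9

Derivation:
rank_ℚ(R)=2; free=4−2=2
SNF(R) diag = [3, 9] → torsion [3, 9]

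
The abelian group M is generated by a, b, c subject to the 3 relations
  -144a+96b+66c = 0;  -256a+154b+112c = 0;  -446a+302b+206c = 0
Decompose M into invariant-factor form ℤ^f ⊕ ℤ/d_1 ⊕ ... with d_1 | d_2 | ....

Answer: M ≅ ℤ/2 ⊕ ℤ/6 ⊕ ℤ/18

Derivation:
rank_ℚ(R)=3; free=3−3=0
SNF(R) diag = [2, 6, 18] → torsion [2, 6, 18]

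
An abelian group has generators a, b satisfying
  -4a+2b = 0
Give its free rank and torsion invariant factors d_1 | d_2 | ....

rank_ℚ(R)=1; free=2−1=1
SNF(R) diag = [2] → torsion [2]

Answer: M ≅ ℤ^1 ⊕ ℤ/2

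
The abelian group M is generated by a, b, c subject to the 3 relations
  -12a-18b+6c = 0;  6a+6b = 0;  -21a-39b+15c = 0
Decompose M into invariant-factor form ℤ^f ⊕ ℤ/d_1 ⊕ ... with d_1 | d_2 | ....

rank_ℚ(R)=3; free=3−3=0
SNF(R) diag = [3, 6, 6] → torsion [3, 6, 6]

Answer: M ≅ ℤ/3 ⊕ ℤ/6 ⊕ ℤ/6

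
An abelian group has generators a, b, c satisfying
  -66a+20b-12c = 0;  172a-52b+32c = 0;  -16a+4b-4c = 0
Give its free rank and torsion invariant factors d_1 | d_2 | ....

rank_ℚ(R)=3; free=3−3=0
SNF(R) diag = [2, 4, 4] → torsion [2, 4, 4]

Answer: M ≅ ℤ/2 ⊕ ℤ/4 ⊕ ℤ/4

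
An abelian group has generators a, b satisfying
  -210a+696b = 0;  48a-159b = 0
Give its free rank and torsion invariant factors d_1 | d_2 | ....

rank_ℚ(R)=2; free=2−2=0
SNF(R) diag = [3, 6] → torsion [3, 6]

Answer: M ≅ ℤ/3 ⊕ ℤ/6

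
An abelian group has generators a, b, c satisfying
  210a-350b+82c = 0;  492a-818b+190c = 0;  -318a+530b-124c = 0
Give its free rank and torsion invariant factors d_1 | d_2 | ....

Answer: M ≅ ℤ/2 ⊕ ℤ/6 ⊕ ℤ/6

Derivation:
rank_ℚ(R)=3; free=3−3=0
SNF(R) diag = [2, 6, 6] → torsion [2, 6, 6]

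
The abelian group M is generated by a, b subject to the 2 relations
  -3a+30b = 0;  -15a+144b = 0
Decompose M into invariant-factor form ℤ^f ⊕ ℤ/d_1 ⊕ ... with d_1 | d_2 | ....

rank_ℚ(R)=2; free=2−2=0
SNF(R) diag = [3, 6] → torsion [3, 6]

Answer: M ≅ ℤ/3 ⊕ ℤ/6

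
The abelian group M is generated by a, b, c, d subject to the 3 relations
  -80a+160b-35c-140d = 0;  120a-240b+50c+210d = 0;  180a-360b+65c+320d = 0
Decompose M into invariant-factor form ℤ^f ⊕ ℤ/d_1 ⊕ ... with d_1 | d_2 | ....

rank_ℚ(R)=3; free=4−3=1
SNF(R) diag = [5, 10, 20] → torsion [5, 10, 20]

Answer: M ≅ ℤ^1 ⊕ ℤ/5 ⊕ ℤ/10 ⊕ ℤ/20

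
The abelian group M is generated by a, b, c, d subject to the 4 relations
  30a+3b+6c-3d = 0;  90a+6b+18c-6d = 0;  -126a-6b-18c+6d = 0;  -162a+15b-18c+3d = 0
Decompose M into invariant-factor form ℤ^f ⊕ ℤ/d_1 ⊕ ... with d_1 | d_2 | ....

Answer: M ≅ ℤ/3 ⊕ ℤ/6 ⊕ ℤ/18 ⊕ ℤ/36

Derivation:
rank_ℚ(R)=4; free=4−4=0
SNF(R) diag = [3, 6, 18, 36] → torsion [3, 6, 18, 36]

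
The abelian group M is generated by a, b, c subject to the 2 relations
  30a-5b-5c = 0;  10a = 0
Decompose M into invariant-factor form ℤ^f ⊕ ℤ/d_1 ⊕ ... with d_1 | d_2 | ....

rank_ℚ(R)=2; free=3−2=1
SNF(R) diag = [5, 10] → torsion [5, 10]

Answer: M ≅ ℤ^1 ⊕ ℤ/5 ⊕ ℤ/10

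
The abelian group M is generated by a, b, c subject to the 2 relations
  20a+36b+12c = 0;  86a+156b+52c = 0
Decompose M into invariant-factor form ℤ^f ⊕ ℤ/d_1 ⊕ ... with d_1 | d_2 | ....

rank_ℚ(R)=2; free=3−2=1
SNF(R) diag = [2, 4] → torsion [2, 4]

Answer: M ≅ ℤ^1 ⊕ ℤ/2 ⊕ ℤ/4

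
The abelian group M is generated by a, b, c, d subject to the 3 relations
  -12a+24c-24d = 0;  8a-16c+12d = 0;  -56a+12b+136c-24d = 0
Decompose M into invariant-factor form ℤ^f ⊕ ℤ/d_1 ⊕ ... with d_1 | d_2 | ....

rank_ℚ(R)=3; free=4−3=1
SNF(R) diag = [4, 12, 12] → torsion [4, 12, 12]

Answer: M ≅ ℤ^1 ⊕ ℤ/4 ⊕ ℤ/12 ⊕ ℤ/12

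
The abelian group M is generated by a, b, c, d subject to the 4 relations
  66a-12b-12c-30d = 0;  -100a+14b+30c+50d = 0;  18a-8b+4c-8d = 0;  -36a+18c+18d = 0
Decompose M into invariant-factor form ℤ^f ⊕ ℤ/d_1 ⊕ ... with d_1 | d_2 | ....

Answer: M ≅ ℤ/2 ⊕ ℤ/2 ⊕ ℤ/6 ⊕ ℤ/18

Derivation:
rank_ℚ(R)=4; free=4−4=0
SNF(R) diag = [2, 2, 6, 18] → torsion [2, 2, 6, 18]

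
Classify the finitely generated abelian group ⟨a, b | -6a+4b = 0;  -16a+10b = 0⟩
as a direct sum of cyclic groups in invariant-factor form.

rank_ℚ(R)=2; free=2−2=0
SNF(R) diag = [2, 2] → torsion [2, 2]

Answer: M ≅ ℤ/2 ⊕ ℤ/2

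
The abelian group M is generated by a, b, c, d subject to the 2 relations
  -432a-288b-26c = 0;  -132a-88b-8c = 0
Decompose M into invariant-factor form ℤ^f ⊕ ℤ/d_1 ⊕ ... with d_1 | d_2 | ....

Answer: M ≅ ℤ^2 ⊕ ℤ/2 ⊕ ℤ/4

Derivation:
rank_ℚ(R)=2; free=4−2=2
SNF(R) diag = [2, 4] → torsion [2, 4]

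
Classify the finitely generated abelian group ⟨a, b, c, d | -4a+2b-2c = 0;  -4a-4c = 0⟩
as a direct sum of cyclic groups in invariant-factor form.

Answer: M ≅ ℤ^2 ⊕ ℤ/2 ⊕ ℤ/4

Derivation:
rank_ℚ(R)=2; free=4−2=2
SNF(R) diag = [2, 4] → torsion [2, 4]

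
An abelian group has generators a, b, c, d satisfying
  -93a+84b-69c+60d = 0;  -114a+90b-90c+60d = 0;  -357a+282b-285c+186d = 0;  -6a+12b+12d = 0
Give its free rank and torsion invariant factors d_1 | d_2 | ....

Answer: M ≅ ℤ/3 ⊕ ℤ/6 ⊕ ℤ/6 ⊕ ℤ/6

Derivation:
rank_ℚ(R)=4; free=4−4=0
SNF(R) diag = [3, 6, 6, 6] → torsion [3, 6, 6, 6]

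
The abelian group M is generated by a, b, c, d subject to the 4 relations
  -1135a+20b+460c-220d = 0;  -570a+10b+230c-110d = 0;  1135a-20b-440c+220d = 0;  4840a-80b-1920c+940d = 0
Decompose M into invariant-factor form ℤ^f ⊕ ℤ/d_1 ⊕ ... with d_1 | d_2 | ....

Answer: M ≅ ℤ/5 ⊕ ℤ/10 ⊕ ℤ/20 ⊕ ℤ/60

Derivation:
rank_ℚ(R)=4; free=4−4=0
SNF(R) diag = [5, 10, 20, 60] → torsion [5, 10, 20, 60]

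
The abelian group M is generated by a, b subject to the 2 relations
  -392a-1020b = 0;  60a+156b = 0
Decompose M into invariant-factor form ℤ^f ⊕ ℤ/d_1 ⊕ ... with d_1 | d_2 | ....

rank_ℚ(R)=2; free=2−2=0
SNF(R) diag = [4, 12] → torsion [4, 12]

Answer: M ≅ ℤ/4 ⊕ ℤ/12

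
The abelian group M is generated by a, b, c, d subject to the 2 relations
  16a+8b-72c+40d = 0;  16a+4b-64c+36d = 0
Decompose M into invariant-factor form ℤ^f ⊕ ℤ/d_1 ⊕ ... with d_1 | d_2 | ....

Answer: M ≅ ℤ^2 ⊕ ℤ/4 ⊕ ℤ/8

Derivation:
rank_ℚ(R)=2; free=4−2=2
SNF(R) diag = [4, 8] → torsion [4, 8]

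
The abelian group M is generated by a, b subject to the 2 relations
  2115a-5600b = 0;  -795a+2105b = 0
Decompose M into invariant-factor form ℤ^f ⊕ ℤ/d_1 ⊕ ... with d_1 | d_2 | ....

rank_ℚ(R)=2; free=2−2=0
SNF(R) diag = [5, 15] → torsion [5, 15]

Answer: M ≅ ℤ/5 ⊕ ℤ/15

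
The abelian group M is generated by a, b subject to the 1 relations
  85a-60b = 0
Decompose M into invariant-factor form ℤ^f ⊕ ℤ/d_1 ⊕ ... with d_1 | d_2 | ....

rank_ℚ(R)=1; free=2−1=1
SNF(R) diag = [5] → torsion [5]

Answer: M ≅ ℤ^1 ⊕ ℤ/5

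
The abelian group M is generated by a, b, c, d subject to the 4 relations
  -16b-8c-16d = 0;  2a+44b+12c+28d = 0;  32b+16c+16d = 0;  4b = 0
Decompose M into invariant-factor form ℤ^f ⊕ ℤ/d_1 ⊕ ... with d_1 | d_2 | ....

Answer: M ≅ ℤ/2 ⊕ ℤ/4 ⊕ ℤ/8 ⊕ ℤ/16

Derivation:
rank_ℚ(R)=4; free=4−4=0
SNF(R) diag = [2, 4, 8, 16] → torsion [2, 4, 8, 16]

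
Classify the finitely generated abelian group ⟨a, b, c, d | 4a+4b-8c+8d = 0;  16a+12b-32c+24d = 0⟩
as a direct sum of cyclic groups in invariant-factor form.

rank_ℚ(R)=2; free=4−2=2
SNF(R) diag = [4, 4] → torsion [4, 4]

Answer: M ≅ ℤ^2 ⊕ ℤ/4 ⊕ ℤ/4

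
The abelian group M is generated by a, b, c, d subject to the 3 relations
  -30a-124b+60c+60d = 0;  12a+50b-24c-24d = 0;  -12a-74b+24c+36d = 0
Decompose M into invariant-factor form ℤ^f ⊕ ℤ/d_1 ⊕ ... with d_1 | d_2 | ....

Answer: M ≅ ℤ^1 ⊕ ℤ/2 ⊕ ℤ/6 ⊕ ℤ/12

Derivation:
rank_ℚ(R)=3; free=4−3=1
SNF(R) diag = [2, 6, 12] → torsion [2, 6, 12]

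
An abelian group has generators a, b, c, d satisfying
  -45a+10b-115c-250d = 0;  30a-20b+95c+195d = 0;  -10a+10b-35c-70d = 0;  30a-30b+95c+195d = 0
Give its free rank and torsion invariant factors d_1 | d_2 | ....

Answer: M ≅ ℤ/5 ⊕ ℤ/5 ⊕ ℤ/5 ⊕ ℤ/10

Derivation:
rank_ℚ(R)=4; free=4−4=0
SNF(R) diag = [5, 5, 5, 10] → torsion [5, 5, 5, 10]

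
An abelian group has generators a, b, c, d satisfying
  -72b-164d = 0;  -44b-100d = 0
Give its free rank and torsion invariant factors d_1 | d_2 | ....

rank_ℚ(R)=2; free=4−2=2
SNF(R) diag = [4, 4] → torsion [4, 4]

Answer: M ≅ ℤ^2 ⊕ ℤ/4 ⊕ ℤ/4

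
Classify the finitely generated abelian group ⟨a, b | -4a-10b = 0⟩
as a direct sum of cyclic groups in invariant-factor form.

rank_ℚ(R)=1; free=2−1=1
SNF(R) diag = [2] → torsion [2]

Answer: M ≅ ℤ^1 ⊕ ℤ/2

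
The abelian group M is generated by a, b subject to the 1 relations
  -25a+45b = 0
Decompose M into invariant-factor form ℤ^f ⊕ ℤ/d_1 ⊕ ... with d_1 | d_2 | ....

rank_ℚ(R)=1; free=2−1=1
SNF(R) diag = [5] → torsion [5]

Answer: M ≅ ℤ^1 ⊕ ℤ/5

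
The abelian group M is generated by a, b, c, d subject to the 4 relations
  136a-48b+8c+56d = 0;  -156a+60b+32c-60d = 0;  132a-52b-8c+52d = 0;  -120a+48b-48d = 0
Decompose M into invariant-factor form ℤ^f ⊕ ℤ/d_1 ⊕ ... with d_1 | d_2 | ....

Answer: M ≅ ℤ/4 ⊕ ℤ/8 ⊕ ℤ/8 ⊕ ℤ/24

Derivation:
rank_ℚ(R)=4; free=4−4=0
SNF(R) diag = [4, 8, 8, 24] → torsion [4, 8, 8, 24]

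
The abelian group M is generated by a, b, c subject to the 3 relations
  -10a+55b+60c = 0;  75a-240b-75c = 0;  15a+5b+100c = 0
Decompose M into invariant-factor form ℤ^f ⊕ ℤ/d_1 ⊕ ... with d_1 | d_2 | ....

rank_ℚ(R)=3; free=3−3=0
SNF(R) diag = [5, 5, 15] → torsion [5, 5, 15]

Answer: M ≅ ℤ/5 ⊕ ℤ/5 ⊕ ℤ/15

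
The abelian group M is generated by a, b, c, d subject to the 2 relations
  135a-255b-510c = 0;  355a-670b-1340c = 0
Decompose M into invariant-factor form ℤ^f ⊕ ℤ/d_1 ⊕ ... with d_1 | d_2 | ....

Answer: M ≅ ℤ^2 ⊕ ℤ/5 ⊕ ℤ/15

Derivation:
rank_ℚ(R)=2; free=4−2=2
SNF(R) diag = [5, 15] → torsion [5, 15]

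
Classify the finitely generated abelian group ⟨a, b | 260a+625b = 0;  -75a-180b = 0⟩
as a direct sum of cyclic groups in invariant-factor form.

Answer: M ≅ ℤ/5 ⊕ ℤ/15

Derivation:
rank_ℚ(R)=2; free=2−2=0
SNF(R) diag = [5, 15] → torsion [5, 15]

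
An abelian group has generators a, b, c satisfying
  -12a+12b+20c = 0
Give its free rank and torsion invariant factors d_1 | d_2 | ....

Answer: M ≅ ℤ^2 ⊕ ℤ/4

Derivation:
rank_ℚ(R)=1; free=3−1=2
SNF(R) diag = [4] → torsion [4]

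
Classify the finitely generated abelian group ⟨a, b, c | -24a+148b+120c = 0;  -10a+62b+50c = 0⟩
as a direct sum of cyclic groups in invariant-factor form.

Answer: M ≅ ℤ^1 ⊕ ℤ/2 ⊕ ℤ/4

Derivation:
rank_ℚ(R)=2; free=3−2=1
SNF(R) diag = [2, 4] → torsion [2, 4]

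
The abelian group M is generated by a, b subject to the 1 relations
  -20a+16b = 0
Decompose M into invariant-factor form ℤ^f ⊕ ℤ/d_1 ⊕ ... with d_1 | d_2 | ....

rank_ℚ(R)=1; free=2−1=1
SNF(R) diag = [4] → torsion [4]

Answer: M ≅ ℤ^1 ⊕ ℤ/4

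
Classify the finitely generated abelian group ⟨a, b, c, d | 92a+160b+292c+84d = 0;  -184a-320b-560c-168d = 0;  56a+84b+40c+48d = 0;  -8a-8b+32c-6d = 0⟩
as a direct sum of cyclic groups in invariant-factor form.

Answer: M ≅ ℤ/2 ⊕ ℤ/4 ⊕ ℤ/12 ⊕ ℤ/24

Derivation:
rank_ℚ(R)=4; free=4−4=0
SNF(R) diag = [2, 4, 12, 24] → torsion [2, 4, 12, 24]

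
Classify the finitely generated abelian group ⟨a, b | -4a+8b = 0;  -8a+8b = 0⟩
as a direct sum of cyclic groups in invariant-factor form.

Answer: M ≅ ℤ/4 ⊕ ℤ/8

Derivation:
rank_ℚ(R)=2; free=2−2=0
SNF(R) diag = [4, 8] → torsion [4, 8]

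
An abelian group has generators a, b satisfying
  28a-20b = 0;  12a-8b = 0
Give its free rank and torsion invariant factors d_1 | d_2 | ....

rank_ℚ(R)=2; free=2−2=0
SNF(R) diag = [4, 4] → torsion [4, 4]

Answer: M ≅ ℤ/4 ⊕ ℤ/4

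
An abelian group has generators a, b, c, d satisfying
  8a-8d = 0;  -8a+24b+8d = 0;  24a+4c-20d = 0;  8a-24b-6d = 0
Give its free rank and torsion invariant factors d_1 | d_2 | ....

rank_ℚ(R)=4; free=4−4=0
SNF(R) diag = [2, 4, 8, 24] → torsion [2, 4, 8, 24]

Answer: M ≅ ℤ/2 ⊕ ℤ/4 ⊕ ℤ/8 ⊕ ℤ/24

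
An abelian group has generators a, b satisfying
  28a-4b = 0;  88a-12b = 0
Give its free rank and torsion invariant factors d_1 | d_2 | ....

rank_ℚ(R)=2; free=2−2=0
SNF(R) diag = [4, 4] → torsion [4, 4]

Answer: M ≅ ℤ/4 ⊕ ℤ/4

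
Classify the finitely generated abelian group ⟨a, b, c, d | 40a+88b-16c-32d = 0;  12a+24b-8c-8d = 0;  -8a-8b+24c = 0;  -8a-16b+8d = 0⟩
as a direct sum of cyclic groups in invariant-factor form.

rank_ℚ(R)=4; free=4−4=0
SNF(R) diag = [4, 8, 8, 8] → torsion [4, 8, 8, 8]

Answer: M ≅ ℤ/4 ⊕ ℤ/8 ⊕ ℤ/8 ⊕ ℤ/8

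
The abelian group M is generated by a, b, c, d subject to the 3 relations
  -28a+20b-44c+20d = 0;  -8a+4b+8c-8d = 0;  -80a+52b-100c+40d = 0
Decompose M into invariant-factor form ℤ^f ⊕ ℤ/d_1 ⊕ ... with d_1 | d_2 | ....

Answer: M ≅ ℤ^1 ⊕ ℤ/4 ⊕ ℤ/12 ⊕ ℤ/12

Derivation:
rank_ℚ(R)=3; free=4−3=1
SNF(R) diag = [4, 12, 12] → torsion [4, 12, 12]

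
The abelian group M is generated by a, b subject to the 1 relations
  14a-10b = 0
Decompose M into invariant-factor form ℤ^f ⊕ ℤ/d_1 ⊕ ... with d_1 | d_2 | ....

Answer: M ≅ ℤ^1 ⊕ ℤ/2

Derivation:
rank_ℚ(R)=1; free=2−1=1
SNF(R) diag = [2] → torsion [2]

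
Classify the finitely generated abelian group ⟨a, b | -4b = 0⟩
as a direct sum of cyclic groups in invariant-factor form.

Answer: M ≅ ℤ^1 ⊕ ℤ/4

Derivation:
rank_ℚ(R)=1; free=2−1=1
SNF(R) diag = [4] → torsion [4]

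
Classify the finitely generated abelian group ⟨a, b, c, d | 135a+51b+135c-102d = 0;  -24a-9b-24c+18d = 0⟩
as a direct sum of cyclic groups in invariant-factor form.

rank_ℚ(R)=2; free=4−2=2
SNF(R) diag = [3, 3] → torsion [3, 3]

Answer: M ≅ ℤ^2 ⊕ ℤ/3 ⊕ ℤ/3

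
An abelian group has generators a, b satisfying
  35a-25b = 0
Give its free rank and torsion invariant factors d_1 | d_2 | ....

rank_ℚ(R)=1; free=2−1=1
SNF(R) diag = [5] → torsion [5]

Answer: M ≅ ℤ^1 ⊕ ℤ/5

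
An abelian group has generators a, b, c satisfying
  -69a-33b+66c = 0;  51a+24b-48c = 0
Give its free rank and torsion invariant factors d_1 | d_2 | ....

rank_ℚ(R)=2; free=3−2=1
SNF(R) diag = [3, 9] → torsion [3, 9]

Answer: M ≅ ℤ^1 ⊕ ℤ/3 ⊕ ℤ/9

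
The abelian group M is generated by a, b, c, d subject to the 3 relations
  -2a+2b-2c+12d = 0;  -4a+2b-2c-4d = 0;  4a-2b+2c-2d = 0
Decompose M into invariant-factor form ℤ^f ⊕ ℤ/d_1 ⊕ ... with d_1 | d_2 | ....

Answer: M ≅ ℤ^1 ⊕ ℤ/2 ⊕ ℤ/2 ⊕ ℤ/6

Derivation:
rank_ℚ(R)=3; free=4−3=1
SNF(R) diag = [2, 2, 6] → torsion [2, 2, 6]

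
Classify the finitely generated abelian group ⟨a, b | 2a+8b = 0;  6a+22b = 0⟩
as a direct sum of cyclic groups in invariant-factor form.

Answer: M ≅ ℤ/2 ⊕ ℤ/2

Derivation:
rank_ℚ(R)=2; free=2−2=0
SNF(R) diag = [2, 2] → torsion [2, 2]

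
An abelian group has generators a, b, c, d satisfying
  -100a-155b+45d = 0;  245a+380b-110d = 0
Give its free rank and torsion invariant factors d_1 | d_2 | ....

rank_ℚ(R)=2; free=4−2=2
SNF(R) diag = [5, 5] → torsion [5, 5]

Answer: M ≅ ℤ^2 ⊕ ℤ/5 ⊕ ℤ/5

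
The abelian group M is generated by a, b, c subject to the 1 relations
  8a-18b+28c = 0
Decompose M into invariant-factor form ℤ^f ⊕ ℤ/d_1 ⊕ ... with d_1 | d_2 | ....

Answer: M ≅ ℤ^2 ⊕ ℤ/2

Derivation:
rank_ℚ(R)=1; free=3−1=2
SNF(R) diag = [2] → torsion [2]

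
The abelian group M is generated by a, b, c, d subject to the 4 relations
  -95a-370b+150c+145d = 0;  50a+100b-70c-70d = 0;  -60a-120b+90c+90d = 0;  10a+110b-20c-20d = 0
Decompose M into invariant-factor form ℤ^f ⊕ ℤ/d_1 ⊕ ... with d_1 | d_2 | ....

rank_ℚ(R)=4; free=4−4=0
SNF(R) diag = [5, 10, 30, 90] → torsion [5, 10, 30, 90]

Answer: M ≅ ℤ/5 ⊕ ℤ/10 ⊕ ℤ/30 ⊕ ℤ/90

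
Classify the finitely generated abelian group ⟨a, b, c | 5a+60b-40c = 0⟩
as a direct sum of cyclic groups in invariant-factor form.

Answer: M ≅ ℤ^2 ⊕ ℤ/5

Derivation:
rank_ℚ(R)=1; free=3−1=2
SNF(R) diag = [5] → torsion [5]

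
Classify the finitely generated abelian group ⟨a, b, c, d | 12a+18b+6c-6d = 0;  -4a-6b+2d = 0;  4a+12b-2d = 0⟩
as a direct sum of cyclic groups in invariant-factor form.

rank_ℚ(R)=3; free=4−3=1
SNF(R) diag = [2, 6, 6] → torsion [2, 6, 6]

Answer: M ≅ ℤ^1 ⊕ ℤ/2 ⊕ ℤ/6 ⊕ ℤ/6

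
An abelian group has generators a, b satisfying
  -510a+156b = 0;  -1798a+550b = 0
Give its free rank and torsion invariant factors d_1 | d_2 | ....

rank_ℚ(R)=2; free=2−2=0
SNF(R) diag = [2, 6] → torsion [2, 6]

Answer: M ≅ ℤ/2 ⊕ ℤ/6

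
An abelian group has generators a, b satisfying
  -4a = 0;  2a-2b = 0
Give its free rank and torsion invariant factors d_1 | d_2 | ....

Answer: M ≅ ℤ/2 ⊕ ℤ/4

Derivation:
rank_ℚ(R)=2; free=2−2=0
SNF(R) diag = [2, 4] → torsion [2, 4]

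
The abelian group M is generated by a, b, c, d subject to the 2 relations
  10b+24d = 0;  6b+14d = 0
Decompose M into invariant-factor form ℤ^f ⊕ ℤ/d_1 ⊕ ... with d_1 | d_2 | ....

rank_ℚ(R)=2; free=4−2=2
SNF(R) diag = [2, 2] → torsion [2, 2]

Answer: M ≅ ℤ^2 ⊕ ℤ/2 ⊕ ℤ/2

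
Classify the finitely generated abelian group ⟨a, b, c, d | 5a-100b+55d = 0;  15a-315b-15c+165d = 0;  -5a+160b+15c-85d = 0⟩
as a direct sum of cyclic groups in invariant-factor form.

rank_ℚ(R)=3; free=4−3=1
SNF(R) diag = [5, 15, 15] → torsion [5, 15, 15]

Answer: M ≅ ℤ^1 ⊕ ℤ/5 ⊕ ℤ/15 ⊕ ℤ/15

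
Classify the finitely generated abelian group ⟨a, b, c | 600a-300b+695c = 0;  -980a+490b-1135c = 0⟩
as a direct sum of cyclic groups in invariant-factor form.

rank_ℚ(R)=2; free=3−2=1
SNF(R) diag = [5, 10] → torsion [5, 10]

Answer: M ≅ ℤ^1 ⊕ ℤ/5 ⊕ ℤ/10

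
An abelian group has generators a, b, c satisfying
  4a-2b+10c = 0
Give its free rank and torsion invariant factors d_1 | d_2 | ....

Answer: M ≅ ℤ^2 ⊕ ℤ/2

Derivation:
rank_ℚ(R)=1; free=3−1=2
SNF(R) diag = [2] → torsion [2]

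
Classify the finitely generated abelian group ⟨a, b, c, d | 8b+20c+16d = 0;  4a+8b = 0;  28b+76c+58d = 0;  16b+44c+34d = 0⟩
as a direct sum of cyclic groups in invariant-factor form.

rank_ℚ(R)=4; free=4−4=0
SNF(R) diag = [2, 4, 4, 4] → torsion [2, 4, 4, 4]

Answer: M ≅ ℤ/2 ⊕ ℤ/4 ⊕ ℤ/4 ⊕ ℤ/4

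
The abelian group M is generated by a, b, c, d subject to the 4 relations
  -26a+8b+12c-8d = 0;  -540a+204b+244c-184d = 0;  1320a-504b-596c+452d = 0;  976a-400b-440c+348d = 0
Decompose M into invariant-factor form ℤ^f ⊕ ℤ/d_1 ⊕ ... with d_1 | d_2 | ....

rank_ℚ(R)=4; free=4−4=0
SNF(R) diag = [2, 4, 12, 12] → torsion [2, 4, 12, 12]

Answer: M ≅ ℤ/2 ⊕ ℤ/4 ⊕ ℤ/12 ⊕ ℤ/12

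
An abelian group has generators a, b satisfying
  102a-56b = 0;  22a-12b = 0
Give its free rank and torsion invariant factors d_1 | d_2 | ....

Answer: M ≅ ℤ/2 ⊕ ℤ/4

Derivation:
rank_ℚ(R)=2; free=2−2=0
SNF(R) diag = [2, 4] → torsion [2, 4]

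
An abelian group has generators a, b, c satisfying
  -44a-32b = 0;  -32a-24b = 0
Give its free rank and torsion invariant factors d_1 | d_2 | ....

Answer: M ≅ ℤ^1 ⊕ ℤ/4 ⊕ ℤ/8

Derivation:
rank_ℚ(R)=2; free=3−2=1
SNF(R) diag = [4, 8] → torsion [4, 8]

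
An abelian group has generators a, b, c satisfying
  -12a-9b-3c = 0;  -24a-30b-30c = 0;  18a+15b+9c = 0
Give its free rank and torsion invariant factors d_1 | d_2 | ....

Answer: M ≅ ℤ/3 ⊕ ℤ/6 ⊕ ℤ/12

Derivation:
rank_ℚ(R)=3; free=3−3=0
SNF(R) diag = [3, 6, 12] → torsion [3, 6, 12]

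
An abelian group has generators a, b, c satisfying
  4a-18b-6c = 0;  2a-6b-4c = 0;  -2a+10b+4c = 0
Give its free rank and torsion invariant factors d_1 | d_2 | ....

Answer: M ≅ ℤ/2 ⊕ ℤ/2 ⊕ ℤ/4

Derivation:
rank_ℚ(R)=3; free=3−3=0
SNF(R) diag = [2, 2, 4] → torsion [2, 2, 4]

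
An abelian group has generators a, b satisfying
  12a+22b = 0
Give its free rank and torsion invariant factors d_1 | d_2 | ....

rank_ℚ(R)=1; free=2−1=1
SNF(R) diag = [2] → torsion [2]

Answer: M ≅ ℤ^1 ⊕ ℤ/2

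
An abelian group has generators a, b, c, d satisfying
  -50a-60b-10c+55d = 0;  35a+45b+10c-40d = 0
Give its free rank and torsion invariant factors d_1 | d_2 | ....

Answer: M ≅ ℤ^2 ⊕ ℤ/5 ⊕ ℤ/15

Derivation:
rank_ℚ(R)=2; free=4−2=2
SNF(R) diag = [5, 15] → torsion [5, 15]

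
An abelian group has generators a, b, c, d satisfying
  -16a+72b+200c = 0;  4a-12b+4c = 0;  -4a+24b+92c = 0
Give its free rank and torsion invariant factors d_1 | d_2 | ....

Answer: M ≅ ℤ^1 ⊕ ℤ/4 ⊕ ℤ/12 ⊕ ℤ/24

Derivation:
rank_ℚ(R)=3; free=4−3=1
SNF(R) diag = [4, 12, 24] → torsion [4, 12, 24]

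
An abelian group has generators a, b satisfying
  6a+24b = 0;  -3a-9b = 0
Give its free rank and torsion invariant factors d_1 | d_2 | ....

Answer: M ≅ ℤ/3 ⊕ ℤ/6

Derivation:
rank_ℚ(R)=2; free=2−2=0
SNF(R) diag = [3, 6] → torsion [3, 6]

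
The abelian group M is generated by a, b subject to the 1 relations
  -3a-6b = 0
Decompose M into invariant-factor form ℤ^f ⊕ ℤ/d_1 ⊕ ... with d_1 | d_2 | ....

Answer: M ≅ ℤ^1 ⊕ ℤ/3

Derivation:
rank_ℚ(R)=1; free=2−1=1
SNF(R) diag = [3] → torsion [3]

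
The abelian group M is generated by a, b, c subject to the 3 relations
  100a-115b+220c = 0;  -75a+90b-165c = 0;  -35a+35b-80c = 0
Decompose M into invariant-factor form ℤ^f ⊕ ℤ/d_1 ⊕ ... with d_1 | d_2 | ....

rank_ℚ(R)=3; free=3−3=0
SNF(R) diag = [5, 15, 15] → torsion [5, 15, 15]

Answer: M ≅ ℤ/5 ⊕ ℤ/15 ⊕ ℤ/15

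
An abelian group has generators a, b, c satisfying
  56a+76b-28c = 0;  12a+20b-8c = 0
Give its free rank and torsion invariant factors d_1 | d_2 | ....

Answer: M ≅ ℤ^1 ⊕ ℤ/4 ⊕ ℤ/4

Derivation:
rank_ℚ(R)=2; free=3−2=1
SNF(R) diag = [4, 4] → torsion [4, 4]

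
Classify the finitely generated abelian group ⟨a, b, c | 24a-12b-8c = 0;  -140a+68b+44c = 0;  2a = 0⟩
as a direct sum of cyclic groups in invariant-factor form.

Answer: M ≅ ℤ/2 ⊕ ℤ/4 ⊕ ℤ/4

Derivation:
rank_ℚ(R)=3; free=3−3=0
SNF(R) diag = [2, 4, 4] → torsion [2, 4, 4]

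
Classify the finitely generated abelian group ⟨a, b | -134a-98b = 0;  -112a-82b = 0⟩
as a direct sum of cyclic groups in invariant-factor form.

Answer: M ≅ ℤ/2 ⊕ ℤ/6

Derivation:
rank_ℚ(R)=2; free=2−2=0
SNF(R) diag = [2, 6] → torsion [2, 6]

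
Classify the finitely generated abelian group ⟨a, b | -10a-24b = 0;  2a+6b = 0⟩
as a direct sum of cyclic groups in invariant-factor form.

rank_ℚ(R)=2; free=2−2=0
SNF(R) diag = [2, 6] → torsion [2, 6]

Answer: M ≅ ℤ/2 ⊕ ℤ/6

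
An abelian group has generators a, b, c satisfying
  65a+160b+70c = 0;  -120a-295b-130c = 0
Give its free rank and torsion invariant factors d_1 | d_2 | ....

rank_ℚ(R)=2; free=3−2=1
SNF(R) diag = [5, 5] → torsion [5, 5]

Answer: M ≅ ℤ^1 ⊕ ℤ/5 ⊕ ℤ/5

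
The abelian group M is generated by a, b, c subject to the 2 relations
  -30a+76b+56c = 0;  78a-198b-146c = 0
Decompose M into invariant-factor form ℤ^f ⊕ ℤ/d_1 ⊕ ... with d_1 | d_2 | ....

Answer: M ≅ ℤ^1 ⊕ ℤ/2 ⊕ ℤ/2

Derivation:
rank_ℚ(R)=2; free=3−2=1
SNF(R) diag = [2, 2] → torsion [2, 2]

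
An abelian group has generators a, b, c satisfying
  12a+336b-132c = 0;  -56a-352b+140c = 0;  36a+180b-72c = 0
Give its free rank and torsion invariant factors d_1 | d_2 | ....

Answer: M ≅ ℤ/4 ⊕ ℤ/12 ⊕ ℤ/36

Derivation:
rank_ℚ(R)=3; free=3−3=0
SNF(R) diag = [4, 12, 36] → torsion [4, 12, 36]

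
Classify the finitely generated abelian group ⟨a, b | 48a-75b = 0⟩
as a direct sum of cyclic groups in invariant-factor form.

Answer: M ≅ ℤ^1 ⊕ ℤ/3

Derivation:
rank_ℚ(R)=1; free=2−1=1
SNF(R) diag = [3] → torsion [3]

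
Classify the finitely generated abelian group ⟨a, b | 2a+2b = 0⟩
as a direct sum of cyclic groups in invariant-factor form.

rank_ℚ(R)=1; free=2−1=1
SNF(R) diag = [2] → torsion [2]

Answer: M ≅ ℤ^1 ⊕ ℤ/2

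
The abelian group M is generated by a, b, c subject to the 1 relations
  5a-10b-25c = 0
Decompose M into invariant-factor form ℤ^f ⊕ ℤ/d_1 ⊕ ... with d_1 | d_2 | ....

Answer: M ≅ ℤ^2 ⊕ ℤ/5

Derivation:
rank_ℚ(R)=1; free=3−1=2
SNF(R) diag = [5] → torsion [5]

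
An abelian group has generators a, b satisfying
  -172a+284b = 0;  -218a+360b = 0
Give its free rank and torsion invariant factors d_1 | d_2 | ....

Answer: M ≅ ℤ/2 ⊕ ℤ/4

Derivation:
rank_ℚ(R)=2; free=2−2=0
SNF(R) diag = [2, 4] → torsion [2, 4]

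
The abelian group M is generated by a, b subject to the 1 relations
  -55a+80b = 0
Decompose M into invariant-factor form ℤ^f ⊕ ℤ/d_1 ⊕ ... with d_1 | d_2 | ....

rank_ℚ(R)=1; free=2−1=1
SNF(R) diag = [5] → torsion [5]

Answer: M ≅ ℤ^1 ⊕ ℤ/5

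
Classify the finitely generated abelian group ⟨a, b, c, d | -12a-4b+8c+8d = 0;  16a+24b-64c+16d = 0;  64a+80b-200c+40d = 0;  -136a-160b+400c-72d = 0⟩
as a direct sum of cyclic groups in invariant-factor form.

Answer: M ≅ ℤ/4 ⊕ ℤ/8 ⊕ ℤ/8 ⊕ ℤ/8

Derivation:
rank_ℚ(R)=4; free=4−4=0
SNF(R) diag = [4, 8, 8, 8] → torsion [4, 8, 8, 8]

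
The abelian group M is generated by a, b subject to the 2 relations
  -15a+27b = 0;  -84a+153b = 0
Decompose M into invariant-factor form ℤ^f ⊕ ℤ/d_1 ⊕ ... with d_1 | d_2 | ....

Answer: M ≅ ℤ/3 ⊕ ℤ/9

Derivation:
rank_ℚ(R)=2; free=2−2=0
SNF(R) diag = [3, 9] → torsion [3, 9]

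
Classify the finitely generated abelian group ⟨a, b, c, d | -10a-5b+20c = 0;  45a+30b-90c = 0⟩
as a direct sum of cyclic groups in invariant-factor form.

rank_ℚ(R)=2; free=4−2=2
SNF(R) diag = [5, 15] → torsion [5, 15]

Answer: M ≅ ℤ^2 ⊕ ℤ/5 ⊕ ℤ/15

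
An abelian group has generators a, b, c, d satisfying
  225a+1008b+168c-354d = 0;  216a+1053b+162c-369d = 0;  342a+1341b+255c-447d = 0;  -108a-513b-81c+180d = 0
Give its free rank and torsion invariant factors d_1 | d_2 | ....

Answer: M ≅ ℤ/3 ⊕ ℤ/9 ⊕ ℤ/27 ⊕ ℤ/81

Derivation:
rank_ℚ(R)=4; free=4−4=0
SNF(R) diag = [3, 9, 27, 81] → torsion [3, 9, 27, 81]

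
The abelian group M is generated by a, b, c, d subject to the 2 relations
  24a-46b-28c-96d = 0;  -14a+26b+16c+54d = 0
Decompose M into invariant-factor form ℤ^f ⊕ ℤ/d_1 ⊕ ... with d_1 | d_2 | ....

Answer: M ≅ ℤ^2 ⊕ ℤ/2 ⊕ ℤ/2

Derivation:
rank_ℚ(R)=2; free=4−2=2
SNF(R) diag = [2, 2] → torsion [2, 2]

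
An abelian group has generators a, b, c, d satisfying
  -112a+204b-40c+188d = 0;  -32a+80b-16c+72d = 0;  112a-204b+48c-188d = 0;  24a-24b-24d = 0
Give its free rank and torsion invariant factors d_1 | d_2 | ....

Answer: M ≅ ℤ/4 ⊕ ℤ/8 ⊕ ℤ/8 ⊕ ℤ/24

Derivation:
rank_ℚ(R)=4; free=4−4=0
SNF(R) diag = [4, 8, 8, 24] → torsion [4, 8, 8, 24]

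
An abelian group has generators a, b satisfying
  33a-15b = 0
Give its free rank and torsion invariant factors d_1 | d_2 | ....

Answer: M ≅ ℤ^1 ⊕ ℤ/3

Derivation:
rank_ℚ(R)=1; free=2−1=1
SNF(R) diag = [3] → torsion [3]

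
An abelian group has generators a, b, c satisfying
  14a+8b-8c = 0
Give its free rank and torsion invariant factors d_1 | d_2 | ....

Answer: M ≅ ℤ^2 ⊕ ℤ/2

Derivation:
rank_ℚ(R)=1; free=3−1=2
SNF(R) diag = [2] → torsion [2]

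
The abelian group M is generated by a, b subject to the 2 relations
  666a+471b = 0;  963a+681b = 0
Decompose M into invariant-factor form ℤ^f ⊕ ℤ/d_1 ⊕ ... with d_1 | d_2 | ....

Answer: M ≅ ℤ/3 ⊕ ℤ/9

Derivation:
rank_ℚ(R)=2; free=2−2=0
SNF(R) diag = [3, 9] → torsion [3, 9]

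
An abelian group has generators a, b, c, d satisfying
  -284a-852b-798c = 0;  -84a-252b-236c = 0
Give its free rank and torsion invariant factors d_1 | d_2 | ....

Answer: M ≅ ℤ^2 ⊕ ℤ/2 ⊕ ℤ/4

Derivation:
rank_ℚ(R)=2; free=4−2=2
SNF(R) diag = [2, 4] → torsion [2, 4]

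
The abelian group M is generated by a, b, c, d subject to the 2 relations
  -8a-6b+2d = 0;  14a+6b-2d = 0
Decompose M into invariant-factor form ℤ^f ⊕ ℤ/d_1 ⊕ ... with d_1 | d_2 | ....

Answer: M ≅ ℤ^2 ⊕ ℤ/2 ⊕ ℤ/6

Derivation:
rank_ℚ(R)=2; free=4−2=2
SNF(R) diag = [2, 6] → torsion [2, 6]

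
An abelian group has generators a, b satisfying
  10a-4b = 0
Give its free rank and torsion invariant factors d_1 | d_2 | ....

rank_ℚ(R)=1; free=2−1=1
SNF(R) diag = [2] → torsion [2]

Answer: M ≅ ℤ^1 ⊕ ℤ/2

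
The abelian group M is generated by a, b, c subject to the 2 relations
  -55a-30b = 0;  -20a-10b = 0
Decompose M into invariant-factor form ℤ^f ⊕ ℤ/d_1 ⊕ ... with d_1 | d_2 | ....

rank_ℚ(R)=2; free=3−2=1
SNF(R) diag = [5, 10] → torsion [5, 10]

Answer: M ≅ ℤ^1 ⊕ ℤ/5 ⊕ ℤ/10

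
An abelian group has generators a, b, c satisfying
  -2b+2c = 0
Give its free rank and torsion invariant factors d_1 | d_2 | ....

Answer: M ≅ ℤ^2 ⊕ ℤ/2

Derivation:
rank_ℚ(R)=1; free=3−1=2
SNF(R) diag = [2] → torsion [2]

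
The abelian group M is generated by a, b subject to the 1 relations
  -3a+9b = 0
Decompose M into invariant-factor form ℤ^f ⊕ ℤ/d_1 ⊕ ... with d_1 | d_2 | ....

rank_ℚ(R)=1; free=2−1=1
SNF(R) diag = [3] → torsion [3]

Answer: M ≅ ℤ^1 ⊕ ℤ/3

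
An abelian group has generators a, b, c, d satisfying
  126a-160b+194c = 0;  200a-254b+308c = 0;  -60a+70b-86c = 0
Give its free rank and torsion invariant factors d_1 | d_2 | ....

rank_ℚ(R)=3; free=4−3=1
SNF(R) diag = [2, 2, 6] → torsion [2, 2, 6]

Answer: M ≅ ℤ^1 ⊕ ℤ/2 ⊕ ℤ/2 ⊕ ℤ/6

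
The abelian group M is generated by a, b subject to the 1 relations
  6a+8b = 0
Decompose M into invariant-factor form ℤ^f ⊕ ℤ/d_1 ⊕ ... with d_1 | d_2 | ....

rank_ℚ(R)=1; free=2−1=1
SNF(R) diag = [2] → torsion [2]

Answer: M ≅ ℤ^1 ⊕ ℤ/2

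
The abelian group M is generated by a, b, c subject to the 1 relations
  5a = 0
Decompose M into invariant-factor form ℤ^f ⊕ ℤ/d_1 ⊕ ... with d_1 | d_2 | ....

Answer: M ≅ ℤ^2 ⊕ ℤ/5

Derivation:
rank_ℚ(R)=1; free=3−1=2
SNF(R) diag = [5] → torsion [5]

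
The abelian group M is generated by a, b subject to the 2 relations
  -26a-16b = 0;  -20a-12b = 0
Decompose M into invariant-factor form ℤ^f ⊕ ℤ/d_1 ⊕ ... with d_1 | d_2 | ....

Answer: M ≅ ℤ/2 ⊕ ℤ/4

Derivation:
rank_ℚ(R)=2; free=2−2=0
SNF(R) diag = [2, 4] → torsion [2, 4]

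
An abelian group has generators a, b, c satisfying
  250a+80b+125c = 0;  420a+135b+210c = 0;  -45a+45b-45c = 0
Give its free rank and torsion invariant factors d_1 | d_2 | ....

rank_ℚ(R)=3; free=3−3=0
SNF(R) diag = [5, 15, 45] → torsion [5, 15, 45]

Answer: M ≅ ℤ/5 ⊕ ℤ/15 ⊕ ℤ/45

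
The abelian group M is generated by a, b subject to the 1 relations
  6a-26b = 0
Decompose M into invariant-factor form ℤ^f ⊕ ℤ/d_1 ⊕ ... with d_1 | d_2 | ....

Answer: M ≅ ℤ^1 ⊕ ℤ/2

Derivation:
rank_ℚ(R)=1; free=2−1=1
SNF(R) diag = [2] → torsion [2]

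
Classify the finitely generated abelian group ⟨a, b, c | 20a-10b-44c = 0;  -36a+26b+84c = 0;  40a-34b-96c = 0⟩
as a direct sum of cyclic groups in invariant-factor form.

rank_ℚ(R)=3; free=3−3=0
SNF(R) diag = [2, 4, 8] → torsion [2, 4, 8]

Answer: M ≅ ℤ/2 ⊕ ℤ/4 ⊕ ℤ/8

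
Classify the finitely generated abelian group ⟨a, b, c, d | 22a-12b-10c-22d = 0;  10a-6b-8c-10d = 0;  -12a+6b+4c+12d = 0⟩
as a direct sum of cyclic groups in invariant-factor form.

Answer: M ≅ ℤ^1 ⊕ ℤ/2 ⊕ ℤ/2 ⊕ ℤ/6

Derivation:
rank_ℚ(R)=3; free=4−3=1
SNF(R) diag = [2, 2, 6] → torsion [2, 2, 6]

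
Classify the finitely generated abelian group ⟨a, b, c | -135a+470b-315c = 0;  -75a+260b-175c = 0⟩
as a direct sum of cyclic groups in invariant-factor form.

rank_ℚ(R)=2; free=3−2=1
SNF(R) diag = [5, 10] → torsion [5, 10]

Answer: M ≅ ℤ^1 ⊕ ℤ/5 ⊕ ℤ/10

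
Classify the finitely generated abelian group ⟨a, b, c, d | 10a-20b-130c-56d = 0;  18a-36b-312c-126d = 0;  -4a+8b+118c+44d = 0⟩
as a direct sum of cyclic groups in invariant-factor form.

Answer: M ≅ ℤ^1 ⊕ ℤ/2 ⊕ ℤ/6 ⊕ ℤ/18

Derivation:
rank_ℚ(R)=3; free=4−3=1
SNF(R) diag = [2, 6, 18] → torsion [2, 6, 18]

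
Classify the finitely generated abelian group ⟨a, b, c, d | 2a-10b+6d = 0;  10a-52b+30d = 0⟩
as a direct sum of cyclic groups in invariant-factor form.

rank_ℚ(R)=2; free=4−2=2
SNF(R) diag = [2, 2] → torsion [2, 2]

Answer: M ≅ ℤ^2 ⊕ ℤ/2 ⊕ ℤ/2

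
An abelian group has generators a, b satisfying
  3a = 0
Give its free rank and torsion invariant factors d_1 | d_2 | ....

Answer: M ≅ ℤ^1 ⊕ ℤ/3

Derivation:
rank_ℚ(R)=1; free=2−1=1
SNF(R) diag = [3] → torsion [3]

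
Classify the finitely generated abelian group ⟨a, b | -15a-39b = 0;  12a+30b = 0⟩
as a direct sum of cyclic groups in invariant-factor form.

Answer: M ≅ ℤ/3 ⊕ ℤ/6

Derivation:
rank_ℚ(R)=2; free=2−2=0
SNF(R) diag = [3, 6] → torsion [3, 6]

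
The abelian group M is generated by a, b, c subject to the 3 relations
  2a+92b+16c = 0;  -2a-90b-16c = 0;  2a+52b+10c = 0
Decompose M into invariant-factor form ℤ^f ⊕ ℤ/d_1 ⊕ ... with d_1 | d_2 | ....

Answer: M ≅ ℤ/2 ⊕ ℤ/2 ⊕ ℤ/6

Derivation:
rank_ℚ(R)=3; free=3−3=0
SNF(R) diag = [2, 2, 6] → torsion [2, 2, 6]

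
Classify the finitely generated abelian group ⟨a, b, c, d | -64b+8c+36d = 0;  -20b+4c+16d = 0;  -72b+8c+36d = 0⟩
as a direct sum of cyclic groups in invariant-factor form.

Answer: M ≅ ℤ^1 ⊕ ℤ/4 ⊕ ℤ/4 ⊕ ℤ/8

Derivation:
rank_ℚ(R)=3; free=4−3=1
SNF(R) diag = [4, 4, 8] → torsion [4, 4, 8]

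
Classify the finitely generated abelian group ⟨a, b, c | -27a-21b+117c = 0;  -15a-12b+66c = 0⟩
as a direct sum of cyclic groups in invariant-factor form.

Answer: M ≅ ℤ^1 ⊕ ℤ/3 ⊕ ℤ/3

Derivation:
rank_ℚ(R)=2; free=3−2=1
SNF(R) diag = [3, 3] → torsion [3, 3]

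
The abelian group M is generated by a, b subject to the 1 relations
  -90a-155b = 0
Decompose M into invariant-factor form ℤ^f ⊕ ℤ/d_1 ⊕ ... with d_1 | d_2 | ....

rank_ℚ(R)=1; free=2−1=1
SNF(R) diag = [5] → torsion [5]

Answer: M ≅ ℤ^1 ⊕ ℤ/5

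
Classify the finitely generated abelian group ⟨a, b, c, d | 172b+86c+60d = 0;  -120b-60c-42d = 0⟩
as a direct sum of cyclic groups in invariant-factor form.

Answer: M ≅ ℤ^2 ⊕ ℤ/2 ⊕ ℤ/6

Derivation:
rank_ℚ(R)=2; free=4−2=2
SNF(R) diag = [2, 6] → torsion [2, 6]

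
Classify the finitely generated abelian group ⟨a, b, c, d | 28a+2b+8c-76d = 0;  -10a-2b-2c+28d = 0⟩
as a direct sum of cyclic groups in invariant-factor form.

Answer: M ≅ ℤ^2 ⊕ ℤ/2 ⊕ ℤ/6

Derivation:
rank_ℚ(R)=2; free=4−2=2
SNF(R) diag = [2, 6] → torsion [2, 6]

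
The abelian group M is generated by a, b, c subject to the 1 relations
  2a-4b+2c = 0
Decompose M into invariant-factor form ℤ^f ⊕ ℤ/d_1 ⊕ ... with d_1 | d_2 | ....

Answer: M ≅ ℤ^2 ⊕ ℤ/2

Derivation:
rank_ℚ(R)=1; free=3−1=2
SNF(R) diag = [2] → torsion [2]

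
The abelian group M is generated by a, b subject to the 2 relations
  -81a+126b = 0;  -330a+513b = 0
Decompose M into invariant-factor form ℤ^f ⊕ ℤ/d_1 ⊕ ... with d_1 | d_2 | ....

Answer: M ≅ ℤ/3 ⊕ ℤ/9

Derivation:
rank_ℚ(R)=2; free=2−2=0
SNF(R) diag = [3, 9] → torsion [3, 9]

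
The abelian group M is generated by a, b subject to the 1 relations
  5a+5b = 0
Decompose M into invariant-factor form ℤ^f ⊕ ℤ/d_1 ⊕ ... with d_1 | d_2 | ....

rank_ℚ(R)=1; free=2−1=1
SNF(R) diag = [5] → torsion [5]

Answer: M ≅ ℤ^1 ⊕ ℤ/5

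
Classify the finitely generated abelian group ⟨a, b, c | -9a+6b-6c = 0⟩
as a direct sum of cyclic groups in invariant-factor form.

rank_ℚ(R)=1; free=3−1=2
SNF(R) diag = [3] → torsion [3]

Answer: M ≅ ℤ^2 ⊕ ℤ/3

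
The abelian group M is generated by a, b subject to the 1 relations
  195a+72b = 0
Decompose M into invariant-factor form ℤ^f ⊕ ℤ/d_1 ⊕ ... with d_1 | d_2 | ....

Answer: M ≅ ℤ^1 ⊕ ℤ/3

Derivation:
rank_ℚ(R)=1; free=2−1=1
SNF(R) diag = [3] → torsion [3]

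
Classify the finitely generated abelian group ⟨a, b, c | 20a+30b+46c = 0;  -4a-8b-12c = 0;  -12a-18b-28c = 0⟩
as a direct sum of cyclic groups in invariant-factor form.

Answer: M ≅ ℤ/2 ⊕ ℤ/2 ⊕ ℤ/4

Derivation:
rank_ℚ(R)=3; free=3−3=0
SNF(R) diag = [2, 2, 4] → torsion [2, 2, 4]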